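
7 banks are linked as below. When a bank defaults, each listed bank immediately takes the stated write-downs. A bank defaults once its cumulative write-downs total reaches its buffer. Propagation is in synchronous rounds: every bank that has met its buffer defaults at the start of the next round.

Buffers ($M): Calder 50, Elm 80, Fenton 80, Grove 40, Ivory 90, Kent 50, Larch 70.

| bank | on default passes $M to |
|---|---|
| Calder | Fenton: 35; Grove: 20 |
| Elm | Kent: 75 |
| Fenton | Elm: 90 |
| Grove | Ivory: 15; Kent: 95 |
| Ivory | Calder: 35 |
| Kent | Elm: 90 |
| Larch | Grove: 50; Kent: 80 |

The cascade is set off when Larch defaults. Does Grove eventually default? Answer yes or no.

yes

Round 1 — Larch defaults (initial).
  Grove: +50 → 50 ≥ 40
  Kent: +80 → 80 ≥ 50
Round 2 — Grove, Kent default.
  Elm: +90 → 90 ≥ 80
  Ivory: +15 → 15 < 90
Round 3 — Elm defaults.
No further defaults.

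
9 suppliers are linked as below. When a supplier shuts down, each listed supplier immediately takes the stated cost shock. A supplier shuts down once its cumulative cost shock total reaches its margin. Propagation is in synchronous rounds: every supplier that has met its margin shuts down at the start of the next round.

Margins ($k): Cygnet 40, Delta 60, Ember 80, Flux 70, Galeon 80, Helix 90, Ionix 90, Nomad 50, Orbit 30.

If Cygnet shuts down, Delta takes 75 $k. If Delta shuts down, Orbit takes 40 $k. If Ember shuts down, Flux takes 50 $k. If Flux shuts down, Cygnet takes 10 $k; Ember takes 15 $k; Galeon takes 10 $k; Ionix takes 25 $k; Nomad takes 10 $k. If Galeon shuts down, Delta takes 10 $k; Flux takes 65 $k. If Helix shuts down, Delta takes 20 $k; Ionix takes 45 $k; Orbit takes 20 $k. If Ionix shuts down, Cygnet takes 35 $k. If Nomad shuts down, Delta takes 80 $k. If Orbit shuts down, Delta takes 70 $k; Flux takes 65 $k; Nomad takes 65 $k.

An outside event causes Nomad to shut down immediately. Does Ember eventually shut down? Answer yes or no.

Round 1 — Nomad shuts down (initial).
  Delta: +80 → 80 ≥ 60
Round 2 — Delta shuts down.
  Orbit: +40 → 40 ≥ 30
Round 3 — Orbit shuts down.
  Flux: +65 → 65 < 70
No further shutdowns.

no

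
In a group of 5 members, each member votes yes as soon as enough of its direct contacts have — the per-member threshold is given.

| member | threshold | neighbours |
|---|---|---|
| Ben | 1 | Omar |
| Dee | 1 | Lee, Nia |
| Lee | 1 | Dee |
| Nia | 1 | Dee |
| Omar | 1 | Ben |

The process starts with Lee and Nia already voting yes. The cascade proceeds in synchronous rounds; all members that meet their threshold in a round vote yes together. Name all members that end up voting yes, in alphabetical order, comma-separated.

Dee, Lee, Nia

Round 1 — Lee, Nia vote yes (initial).
Round 2 — checking thresholds:
  Dee: 2 of 2 neighbours ≥ 1, votes yes.
Round 3 — no new yes votes; cascade stops.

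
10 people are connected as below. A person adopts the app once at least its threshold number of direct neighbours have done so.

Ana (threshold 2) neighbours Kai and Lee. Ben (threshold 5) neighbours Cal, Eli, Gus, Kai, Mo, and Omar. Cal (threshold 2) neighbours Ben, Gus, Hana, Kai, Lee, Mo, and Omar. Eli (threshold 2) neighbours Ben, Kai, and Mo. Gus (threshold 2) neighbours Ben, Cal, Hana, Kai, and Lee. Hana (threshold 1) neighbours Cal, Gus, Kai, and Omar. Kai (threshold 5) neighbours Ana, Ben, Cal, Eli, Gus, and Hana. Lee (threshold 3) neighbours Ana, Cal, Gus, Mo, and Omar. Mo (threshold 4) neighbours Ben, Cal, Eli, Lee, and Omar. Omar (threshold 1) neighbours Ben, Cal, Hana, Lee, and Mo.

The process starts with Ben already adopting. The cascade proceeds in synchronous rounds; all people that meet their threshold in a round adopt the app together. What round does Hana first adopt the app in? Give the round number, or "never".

3

Round 1 — Ben adopts the app (initial).
Round 2 — checking thresholds:
  Cal: 1 of 7 neighbours < 2, not yet.
  Eli: 1 of 3 neighbours < 2, not yet.
  Gus: 1 of 5 neighbours < 2, not yet.
  Kai: 1 of 6 neighbours < 5, not yet.
  Mo: 1 of 5 neighbours < 4, not yet.
  Omar: 1 of 5 neighbours ≥ 1, adopts the app.
Round 3 — checking thresholds:
  Cal: 2 of 7 neighbours ≥ 2, adopts the app.
  Eli: 1 of 3 neighbours < 2, not yet.
  Gus: 1 of 5 neighbours < 2, not yet.
  Hana: 1 of 4 neighbours ≥ 1, adopts the app.
  Kai: 1 of 6 neighbours < 5, not yet.
  Lee: 1 of 5 neighbours < 3, not yet.
  Mo: 2 of 5 neighbours < 4, not yet.
Round 4 — checking thresholds:
  Eli: 1 of 3 neighbours < 2, not yet.
  Gus: 3 of 5 neighbours ≥ 2, adopts the app.
  Kai: 3 of 6 neighbours < 5, not yet.
  Lee: 2 of 5 neighbours < 3, not yet.
  Mo: 3 of 5 neighbours < 4, not yet.
Round 5 — checking thresholds:
  Eli: 1 of 3 neighbours < 2, not yet.
  Kai: 4 of 6 neighbours < 5, not yet.
  Lee: 3 of 5 neighbours ≥ 3, adopts the app.
  Mo: 3 of 5 neighbours < 4, not yet.
Round 6 — checking thresholds:
  Ana: 1 of 2 neighbours < 2, not yet.
  Eli: 1 of 3 neighbours < 2, not yet.
  Kai: 4 of 6 neighbours < 5, not yet.
  Mo: 4 of 5 neighbours ≥ 4, adopts the app.
Round 7 — checking thresholds:
  Ana: 1 of 2 neighbours < 2, not yet.
  Eli: 2 of 3 neighbours ≥ 2, adopts the app.
  Kai: 4 of 6 neighbours < 5, not yet.
Round 8 — checking thresholds:
  Ana: 1 of 2 neighbours < 2, not yet.
  Kai: 5 of 6 neighbours ≥ 5, adopts the app.
Round 9 — checking thresholds:
  Ana: 2 of 2 neighbours ≥ 2, adopts the app.
Round 10 — no new adoptions; cascade stops.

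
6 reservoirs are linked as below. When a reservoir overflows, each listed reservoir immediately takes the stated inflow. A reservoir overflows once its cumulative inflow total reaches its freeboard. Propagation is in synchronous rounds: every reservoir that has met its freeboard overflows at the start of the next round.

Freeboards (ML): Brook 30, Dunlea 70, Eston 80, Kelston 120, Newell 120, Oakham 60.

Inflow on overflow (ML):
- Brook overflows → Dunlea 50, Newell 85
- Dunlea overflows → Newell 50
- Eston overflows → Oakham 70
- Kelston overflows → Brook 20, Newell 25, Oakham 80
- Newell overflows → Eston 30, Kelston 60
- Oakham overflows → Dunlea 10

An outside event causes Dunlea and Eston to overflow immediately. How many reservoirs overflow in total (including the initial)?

Round 1 — Dunlea, Eston overflow (initial).
  Newell: +50 → 50 < 120
  Oakham: +70 → 70 ≥ 60
Round 2 — Oakham overflows.
No further overflows.

3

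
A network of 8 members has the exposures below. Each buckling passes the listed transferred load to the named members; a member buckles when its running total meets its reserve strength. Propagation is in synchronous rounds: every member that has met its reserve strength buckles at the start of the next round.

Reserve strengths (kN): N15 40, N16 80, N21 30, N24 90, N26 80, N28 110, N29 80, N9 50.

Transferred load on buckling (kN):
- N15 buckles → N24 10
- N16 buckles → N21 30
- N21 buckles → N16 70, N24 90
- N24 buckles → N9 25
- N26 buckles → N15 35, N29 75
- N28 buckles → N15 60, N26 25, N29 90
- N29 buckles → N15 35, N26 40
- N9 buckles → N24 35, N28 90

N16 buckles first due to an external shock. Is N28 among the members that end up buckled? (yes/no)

Round 1 — N16 buckles (initial).
  N21: +30 → 30 ≥ 30
Round 2 — N21 buckles.
  N24: +90 → 90 ≥ 90
Round 3 — N24 buckles.
  N9: +25 → 25 < 50
No further bucklings.

no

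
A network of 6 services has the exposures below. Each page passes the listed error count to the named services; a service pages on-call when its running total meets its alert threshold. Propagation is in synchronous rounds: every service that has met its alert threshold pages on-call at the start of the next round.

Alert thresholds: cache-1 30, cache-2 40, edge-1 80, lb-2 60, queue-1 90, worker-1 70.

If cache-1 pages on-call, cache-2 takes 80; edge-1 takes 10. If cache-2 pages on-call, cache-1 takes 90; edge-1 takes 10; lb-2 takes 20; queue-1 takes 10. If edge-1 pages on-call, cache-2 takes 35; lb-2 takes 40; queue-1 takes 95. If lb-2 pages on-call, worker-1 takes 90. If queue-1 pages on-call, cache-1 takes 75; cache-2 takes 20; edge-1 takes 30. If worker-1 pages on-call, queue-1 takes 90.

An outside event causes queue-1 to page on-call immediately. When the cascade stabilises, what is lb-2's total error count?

Round 1 — queue-1 pages on-call (initial).
  cache-1: +75 → 75 ≥ 30
  cache-2: +20 → 20 < 40
  edge-1: +30 → 30 < 80
Round 2 — cache-1 pages on-call.
  cache-2: +80 → 100 ≥ 40
  edge-1: +10 → 40 < 80
Round 3 — cache-2 pages on-call.
  edge-1: +10 → 50 < 80
  lb-2: +20 → 20 < 60
No further pages.

20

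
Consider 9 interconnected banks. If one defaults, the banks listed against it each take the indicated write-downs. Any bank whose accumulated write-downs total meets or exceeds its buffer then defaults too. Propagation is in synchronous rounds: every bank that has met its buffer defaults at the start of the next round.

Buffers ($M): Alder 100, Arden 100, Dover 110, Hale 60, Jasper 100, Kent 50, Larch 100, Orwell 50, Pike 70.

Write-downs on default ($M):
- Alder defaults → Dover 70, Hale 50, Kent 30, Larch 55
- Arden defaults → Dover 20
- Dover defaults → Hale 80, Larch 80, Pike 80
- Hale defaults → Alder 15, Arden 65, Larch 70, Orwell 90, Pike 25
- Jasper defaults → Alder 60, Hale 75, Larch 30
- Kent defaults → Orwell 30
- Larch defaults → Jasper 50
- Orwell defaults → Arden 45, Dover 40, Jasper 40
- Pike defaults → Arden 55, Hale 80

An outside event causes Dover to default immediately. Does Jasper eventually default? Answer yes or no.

no

Round 1 — Dover defaults (initial).
  Hale: +80 → 80 ≥ 60
  Larch: +80 → 80 < 100
  Pike: +80 → 80 ≥ 70
Round 2 — Hale, Pike default.
  Alder: +15 → 15 < 100
  Arden: +65+55 → 120 ≥ 100
  Larch: +70 → 150 ≥ 100
  Orwell: +90 → 90 ≥ 50
Round 3 — Arden, Larch, Orwell default.
  Jasper: +50+40 → 90 < 100
No further defaults.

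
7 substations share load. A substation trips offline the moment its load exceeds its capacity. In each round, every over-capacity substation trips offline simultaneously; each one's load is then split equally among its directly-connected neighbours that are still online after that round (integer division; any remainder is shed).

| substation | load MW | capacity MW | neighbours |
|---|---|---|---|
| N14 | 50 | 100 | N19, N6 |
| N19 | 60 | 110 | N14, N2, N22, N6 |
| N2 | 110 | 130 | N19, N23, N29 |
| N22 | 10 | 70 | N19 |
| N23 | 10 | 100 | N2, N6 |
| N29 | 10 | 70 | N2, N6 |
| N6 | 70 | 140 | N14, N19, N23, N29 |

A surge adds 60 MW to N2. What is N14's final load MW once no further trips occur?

Round 1 — N2 at 170 > 130. N2 trips offline.
  N2 sheds 170 MW to N19, N23, N29: 56 each (2 lost).
    N19: 60+56 = 116 > 110
    N23: 10+56 = 66 ≤ 100
    N29: 10+56 = 66 ≤ 70
Round 2 — N19 trips offline.
  N19 sheds 116 MW to N14, N22, N6: 38 each (2 lost).
    N14: 50+38 = 88 ≤ 100
    N22: 10+38 = 48 ≤ 70
    N6: 70+38 = 108 ≤ 140
No further trips.

88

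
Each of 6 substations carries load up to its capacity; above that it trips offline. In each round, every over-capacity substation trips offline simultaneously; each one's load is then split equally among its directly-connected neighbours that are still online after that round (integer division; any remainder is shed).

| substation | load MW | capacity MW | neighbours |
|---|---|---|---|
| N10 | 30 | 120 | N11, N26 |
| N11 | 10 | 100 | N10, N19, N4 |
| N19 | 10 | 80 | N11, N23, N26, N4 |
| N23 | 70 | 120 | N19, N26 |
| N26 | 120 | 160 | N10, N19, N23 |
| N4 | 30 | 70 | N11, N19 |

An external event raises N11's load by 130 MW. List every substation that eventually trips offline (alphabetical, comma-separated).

N10, N11, N19, N23, N26, N4

Round 1 — N11 at 140 > 100. N11 trips offline.
  N11 sheds 140 MW to N10, N19, N4: 46 each (2 lost).
    N10: 30+46 = 76 ≤ 120
    N19: 10+46 = 56 ≤ 80
    N4: 30+46 = 76 > 70
Round 2 — N4 trips offline.
  N4 sheds 76 MW to N19: 76 each.
    N19: 56+76 = 132 > 80
Round 3 — N19 trips offline.
  N19 sheds 132 MW to N23, N26: 66 each.
    N23: 70+66 = 136 > 120
    N26: 120+66 = 186 > 160
Round 4 — N23, N26 trip offline.
  N23 sheds 136 MW: no online neighbours, lost.
  N26 sheds 186 MW to N10: 186 each.
    N10: 76+186 = 262 > 120
Round 5 — N10 trips offline.
  N10 sheds 262 MW: no online neighbours, lost.
No further trips.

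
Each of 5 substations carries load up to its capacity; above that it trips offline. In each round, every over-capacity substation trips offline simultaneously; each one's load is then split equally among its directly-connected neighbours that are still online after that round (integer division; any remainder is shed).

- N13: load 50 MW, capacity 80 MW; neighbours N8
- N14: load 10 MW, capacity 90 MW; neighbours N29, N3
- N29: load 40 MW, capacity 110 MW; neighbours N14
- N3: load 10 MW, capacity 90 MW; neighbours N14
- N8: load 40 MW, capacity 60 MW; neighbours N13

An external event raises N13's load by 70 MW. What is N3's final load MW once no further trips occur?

10

Round 1 — N13 at 120 > 80. N13 trips offline.
  N13 sheds 120 MW to N8: 120 each.
    N8: 40+120 = 160 > 60
Round 2 — N8 trips offline.
  N8 sheds 160 MW: no online neighbours, lost.
No further trips.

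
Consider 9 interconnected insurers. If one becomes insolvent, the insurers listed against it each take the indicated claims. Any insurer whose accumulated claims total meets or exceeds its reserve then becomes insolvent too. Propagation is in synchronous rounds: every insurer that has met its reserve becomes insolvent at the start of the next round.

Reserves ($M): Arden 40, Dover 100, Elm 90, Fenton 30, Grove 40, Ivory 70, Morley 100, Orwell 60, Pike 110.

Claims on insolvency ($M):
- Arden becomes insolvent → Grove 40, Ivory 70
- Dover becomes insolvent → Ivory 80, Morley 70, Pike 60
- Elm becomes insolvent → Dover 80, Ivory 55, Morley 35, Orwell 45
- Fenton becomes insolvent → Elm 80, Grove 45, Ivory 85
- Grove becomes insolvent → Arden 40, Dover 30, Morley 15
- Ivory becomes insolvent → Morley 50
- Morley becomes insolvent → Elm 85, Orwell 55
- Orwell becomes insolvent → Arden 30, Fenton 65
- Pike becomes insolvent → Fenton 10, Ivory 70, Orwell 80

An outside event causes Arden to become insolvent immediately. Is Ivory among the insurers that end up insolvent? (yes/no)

yes

Round 1 — Arden becomes insolvent (initial).
  Grove: +40 → 40 ≥ 40
  Ivory: +70 → 70 ≥ 70
Round 2 — Grove, Ivory become insolvent.
  Dover: +30 → 30 < 100
  Morley: +15+50 → 65 < 100
No further insolvencies.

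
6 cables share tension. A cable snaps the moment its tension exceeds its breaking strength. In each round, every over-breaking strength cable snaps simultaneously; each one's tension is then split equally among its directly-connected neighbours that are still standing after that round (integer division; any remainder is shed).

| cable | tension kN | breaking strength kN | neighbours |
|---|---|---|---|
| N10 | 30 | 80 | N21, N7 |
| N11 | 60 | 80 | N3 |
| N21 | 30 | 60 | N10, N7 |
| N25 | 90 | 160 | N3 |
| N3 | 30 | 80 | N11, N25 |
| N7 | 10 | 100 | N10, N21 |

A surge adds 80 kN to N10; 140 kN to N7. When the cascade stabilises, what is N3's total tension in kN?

30

Round 1 — N10 at 110 > 80; N7 at 150 > 100. N10, N7 snap.
  N10 sheds 110 kN to N21: 110 each.
    N21: 30+110 = 140 > 60
  N7 sheds 150 kN to N21: 150 each.
    N21: 140+150 = 290 > 60
Round 2 — N21 snaps.
  N21 sheds 290 kN: no online neighbours, lost.
No further breaks.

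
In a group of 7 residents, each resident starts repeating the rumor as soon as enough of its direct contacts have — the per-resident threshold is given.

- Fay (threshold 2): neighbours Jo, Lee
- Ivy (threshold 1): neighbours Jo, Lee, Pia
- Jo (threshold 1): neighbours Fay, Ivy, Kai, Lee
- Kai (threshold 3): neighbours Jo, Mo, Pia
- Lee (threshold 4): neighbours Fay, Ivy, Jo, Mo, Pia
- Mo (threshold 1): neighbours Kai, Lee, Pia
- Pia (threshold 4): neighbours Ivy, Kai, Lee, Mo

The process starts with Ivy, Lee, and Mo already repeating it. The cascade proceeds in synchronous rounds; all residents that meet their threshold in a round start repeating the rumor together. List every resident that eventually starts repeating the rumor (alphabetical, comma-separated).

Fay, Ivy, Jo, Lee, Mo

Round 1 — Ivy, Lee, Mo start repeating the rumor (initial).
Round 2 — checking thresholds:
  Fay: 1 of 2 neighbours < 2, not yet.
  Jo: 2 of 4 neighbours ≥ 1, starts repeating the rumor.
  Kai: 1 of 3 neighbours < 3, not yet.
  Pia: 3 of 4 neighbours < 4, not yet.
Round 3 — checking thresholds:
  Fay: 2 of 2 neighbours ≥ 2, starts repeating the rumor.
  Kai: 2 of 3 neighbours < 3, not yet.
  Pia: 3 of 4 neighbours < 4, not yet.
Round 4 — no new spreads; cascade stops.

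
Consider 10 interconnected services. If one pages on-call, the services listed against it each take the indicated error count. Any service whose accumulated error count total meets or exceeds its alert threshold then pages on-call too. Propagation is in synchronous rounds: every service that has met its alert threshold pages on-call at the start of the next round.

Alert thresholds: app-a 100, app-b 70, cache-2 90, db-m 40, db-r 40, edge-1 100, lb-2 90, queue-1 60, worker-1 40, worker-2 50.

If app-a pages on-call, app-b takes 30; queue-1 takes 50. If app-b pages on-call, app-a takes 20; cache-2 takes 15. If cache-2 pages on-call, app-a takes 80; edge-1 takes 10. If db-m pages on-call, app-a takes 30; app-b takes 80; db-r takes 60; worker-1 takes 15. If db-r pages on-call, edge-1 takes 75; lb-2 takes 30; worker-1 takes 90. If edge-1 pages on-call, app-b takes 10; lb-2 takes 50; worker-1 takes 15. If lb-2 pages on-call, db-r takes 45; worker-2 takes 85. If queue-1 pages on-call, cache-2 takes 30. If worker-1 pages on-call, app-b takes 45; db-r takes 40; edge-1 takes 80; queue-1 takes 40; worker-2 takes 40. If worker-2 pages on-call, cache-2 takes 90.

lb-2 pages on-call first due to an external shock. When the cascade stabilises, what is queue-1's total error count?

Round 1 — lb-2 pages on-call (initial).
  db-r: +45 → 45 ≥ 40
  worker-2: +85 → 85 ≥ 50
Round 2 — db-r, worker-2 page on-call.
  cache-2: +90 → 90 ≥ 90
  edge-1: +75 → 75 < 100
  worker-1: +90 → 90 ≥ 40
Round 3 — cache-2, worker-1 page on-call.
  app-a: +80 → 80 < 100
  app-b: +45 → 45 < 70
  edge-1: +10+80 → 165 ≥ 100
  queue-1: +40 → 40 < 60
Round 4 — edge-1 pages on-call.
  app-b: +10 → 55 < 70
No further pages.

40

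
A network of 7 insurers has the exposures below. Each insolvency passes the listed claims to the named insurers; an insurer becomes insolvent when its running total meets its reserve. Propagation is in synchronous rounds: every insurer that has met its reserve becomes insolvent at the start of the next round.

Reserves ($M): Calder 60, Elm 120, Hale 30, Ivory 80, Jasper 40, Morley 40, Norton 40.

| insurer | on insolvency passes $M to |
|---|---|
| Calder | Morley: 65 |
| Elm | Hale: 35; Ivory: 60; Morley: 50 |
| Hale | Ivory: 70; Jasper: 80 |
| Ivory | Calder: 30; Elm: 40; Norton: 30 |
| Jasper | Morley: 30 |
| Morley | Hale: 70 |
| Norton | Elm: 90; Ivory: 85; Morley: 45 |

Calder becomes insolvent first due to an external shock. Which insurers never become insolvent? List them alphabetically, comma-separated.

Elm, Ivory, Norton

Round 1 — Calder becomes insolvent (initial).
  Morley: +65 → 65 ≥ 40
Round 2 — Morley becomes insolvent.
  Hale: +70 → 70 ≥ 30
Round 3 — Hale becomes insolvent.
  Ivory: +70 → 70 < 80
  Jasper: +80 → 80 ≥ 40
Round 4 — Jasper becomes insolvent.
No further insolvencies.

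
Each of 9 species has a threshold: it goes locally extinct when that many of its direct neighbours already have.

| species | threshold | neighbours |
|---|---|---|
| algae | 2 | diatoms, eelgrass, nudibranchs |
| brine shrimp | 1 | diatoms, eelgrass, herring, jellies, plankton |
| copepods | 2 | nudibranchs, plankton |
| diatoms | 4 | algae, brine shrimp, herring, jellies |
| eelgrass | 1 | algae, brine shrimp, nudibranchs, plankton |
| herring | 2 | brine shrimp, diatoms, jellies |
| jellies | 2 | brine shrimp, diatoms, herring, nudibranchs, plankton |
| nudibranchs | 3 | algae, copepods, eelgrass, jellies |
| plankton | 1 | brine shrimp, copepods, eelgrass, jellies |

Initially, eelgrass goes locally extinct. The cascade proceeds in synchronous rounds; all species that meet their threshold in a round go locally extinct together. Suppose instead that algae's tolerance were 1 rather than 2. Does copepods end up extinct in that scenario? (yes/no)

With algae's tolerance at 1:
Round 1 — eelgrass goes locally extinct (initial).
Round 2 — checking thresholds:
  algae: 1 of 3 neighbours ≥ 1, goes locally extinct.
  brine shrimp: 1 of 5 neighbours ≥ 1, goes locally extinct.
  nudibranchs: 1 of 4 neighbours < 3, holds.
  plankton: 1 of 4 neighbours ≥ 1, goes locally extinct.
Round 3 — checking thresholds:
  copepods: 1 of 2 neighbours < 2, holds.
  diatoms: 2 of 4 neighbours < 4, holds.
  herring: 1 of 3 neighbours < 2, holds.
  jellies: 2 of 5 neighbours ≥ 2, goes locally extinct.
  nudibranchs: 2 of 4 neighbours < 3, holds.
Round 4 — checking thresholds:
  copepods: 1 of 2 neighbours < 2, holds.
  diatoms: 3 of 4 neighbours < 4, holds.
  herring: 2 of 3 neighbours ≥ 2, goes locally extinct.
  nudibranchs: 3 of 4 neighbours ≥ 3, goes locally extinct.
Round 5 — checking thresholds:
  copepods: 2 of 2 neighbours ≥ 2, goes locally extinct.
  diatoms: 4 of 4 neighbours ≥ 4, goes locally extinct.
Round 6 — no new extinctions; cascade stops.

yes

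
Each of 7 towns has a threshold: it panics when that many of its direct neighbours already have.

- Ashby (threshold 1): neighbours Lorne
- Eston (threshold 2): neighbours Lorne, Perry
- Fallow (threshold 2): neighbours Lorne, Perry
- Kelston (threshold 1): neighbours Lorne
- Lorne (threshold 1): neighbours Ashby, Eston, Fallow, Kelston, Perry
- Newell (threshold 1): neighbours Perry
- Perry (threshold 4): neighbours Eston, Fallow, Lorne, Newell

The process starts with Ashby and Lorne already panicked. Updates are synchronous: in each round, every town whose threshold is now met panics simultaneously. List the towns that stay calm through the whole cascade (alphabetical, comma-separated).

Eston, Fallow, Newell, Perry

Round 1 — Ashby, Lorne panic (initial).
Round 2 — checking thresholds:
  Eston: 1 of 2 neighbours < 2, not yet.
  Fallow: 1 of 2 neighbours < 2, not yet.
  Kelston: 1 of 1 neighbours ≥ 1, panics.
  Perry: 1 of 4 neighbours < 4, not yet.
Round 3 — no new panics; cascade stops.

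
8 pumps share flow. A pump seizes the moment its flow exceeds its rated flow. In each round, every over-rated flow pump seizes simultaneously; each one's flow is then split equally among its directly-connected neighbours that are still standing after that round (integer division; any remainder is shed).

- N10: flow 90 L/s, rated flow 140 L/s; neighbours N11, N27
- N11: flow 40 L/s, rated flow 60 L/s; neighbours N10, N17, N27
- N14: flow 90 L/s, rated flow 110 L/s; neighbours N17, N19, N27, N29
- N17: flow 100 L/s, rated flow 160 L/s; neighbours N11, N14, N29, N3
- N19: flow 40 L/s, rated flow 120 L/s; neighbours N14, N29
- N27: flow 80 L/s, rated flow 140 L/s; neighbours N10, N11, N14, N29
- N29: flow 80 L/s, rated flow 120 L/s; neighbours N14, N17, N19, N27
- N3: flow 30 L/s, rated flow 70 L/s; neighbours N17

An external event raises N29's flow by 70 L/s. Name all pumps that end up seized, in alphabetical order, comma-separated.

Round 1 — N29 at 150 > 120. N29 seizes.
  N29 sheds 150 L/s to N14, N17, N19, N27: 37 each (2 lost).
    N14: 90+37 = 127 > 110
    N17: 100+37 = 137 ≤ 160
    N19: 40+37 = 77 ≤ 120
    N27: 80+37 = 117 ≤ 140
Round 2 — N14 seizes.
  N14 sheds 127 L/s to N17, N19, N27: 42 each (1 lost).
    N17: 137+42 = 179 > 160
    N19: 77+42 = 119 ≤ 120
    N27: 117+42 = 159 > 140
Round 3 — N17, N27 seize.
  N17 sheds 179 L/s to N11, N3: 89 each (1 lost).
    N11: 40+89 = 129 > 60
    N3: 30+89 = 119 > 70
  N27 sheds 159 L/s to N10, N11: 79 each (1 lost).
    N10: 90+79 = 169 > 140
    N11: 129+79 = 208 > 60
Round 4 — N10, N11, N3 seize.
  N10 sheds 169 L/s: no online neighbours, lost.
  N11 sheds 208 L/s: no online neighbours, lost.
  N3 sheds 119 L/s: no online neighbours, lost.
No further seizures.

N10, N11, N14, N17, N27, N29, N3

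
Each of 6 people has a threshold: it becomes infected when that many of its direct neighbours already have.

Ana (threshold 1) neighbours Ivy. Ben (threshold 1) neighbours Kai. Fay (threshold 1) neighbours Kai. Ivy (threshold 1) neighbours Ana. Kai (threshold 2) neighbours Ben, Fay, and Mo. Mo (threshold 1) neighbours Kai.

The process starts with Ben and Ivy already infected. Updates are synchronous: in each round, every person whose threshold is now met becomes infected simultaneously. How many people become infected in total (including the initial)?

Round 1 — Ben, Ivy become infected (initial).
Round 2 — checking thresholds:
  Ana: 1 of 1 neighbours ≥ 1, becomes infected.
  Kai: 1 of 3 neighbours < 2, not yet.
Round 3 — no new infections; cascade stops.

3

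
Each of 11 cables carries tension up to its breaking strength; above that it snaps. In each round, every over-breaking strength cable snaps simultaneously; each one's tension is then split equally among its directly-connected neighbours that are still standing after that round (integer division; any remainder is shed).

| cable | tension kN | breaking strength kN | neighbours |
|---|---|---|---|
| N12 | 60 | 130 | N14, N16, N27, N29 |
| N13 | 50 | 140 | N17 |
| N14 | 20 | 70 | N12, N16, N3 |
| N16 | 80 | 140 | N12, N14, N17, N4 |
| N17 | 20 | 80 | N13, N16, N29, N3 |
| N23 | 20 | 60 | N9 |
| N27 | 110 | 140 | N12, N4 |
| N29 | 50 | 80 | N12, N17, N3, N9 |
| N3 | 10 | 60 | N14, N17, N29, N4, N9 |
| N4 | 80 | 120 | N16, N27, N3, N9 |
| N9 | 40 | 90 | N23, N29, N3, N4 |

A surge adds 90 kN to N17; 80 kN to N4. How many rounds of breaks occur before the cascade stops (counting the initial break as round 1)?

Round 1 — N17 at 110 > 80; N4 at 160 > 120. N17, N4 snap.
  N17 sheds 110 kN to N13, N16, N29, N3: 27 each (2 lost).
    N13: 50+27 = 77 ≤ 140
    N16: 80+27 = 107 ≤ 140
    N29: 50+27 = 77 ≤ 80
    N3: 10+27 = 37 ≤ 60
  N4 sheds 160 kN to N16, N27, N3, N9: 40 each.
    N16: 107+40 = 147 > 140
    N27: 110+40 = 150 > 140
    N3: 37+40 = 77 > 60
    N9: 40+40 = 80 ≤ 90
Round 2 — N16, N27, N3 snap.
  N16 sheds 147 kN to N12, N14: 73 each (1 lost).
    N12: 60+73 = 133 > 130
    N14: 20+73 = 93 > 70
  N27 sheds 150 kN to N12: 150 each.
    N12: 133+150 = 283 > 130
  N3 sheds 77 kN to N14, N29, N9: 25 each (2 lost).
    N14: 93+25 = 118 > 70
    N29: 77+25 = 102 > 80
    N9: 80+25 = 105 > 90
Round 3 — N12, N14, N29, N9 snap.
  N12 sheds 283 kN: no online neighbours, lost.
  N14 sheds 118 kN: no online neighbours, lost.
  N29 sheds 102 kN: no online neighbours, lost.
  N9 sheds 105 kN to N23: 105 each.
    N23: 20+105 = 125 > 60
Round 4 — N23 snaps.
  N23 sheds 125 kN: no online neighbours, lost.
No further breaks.

4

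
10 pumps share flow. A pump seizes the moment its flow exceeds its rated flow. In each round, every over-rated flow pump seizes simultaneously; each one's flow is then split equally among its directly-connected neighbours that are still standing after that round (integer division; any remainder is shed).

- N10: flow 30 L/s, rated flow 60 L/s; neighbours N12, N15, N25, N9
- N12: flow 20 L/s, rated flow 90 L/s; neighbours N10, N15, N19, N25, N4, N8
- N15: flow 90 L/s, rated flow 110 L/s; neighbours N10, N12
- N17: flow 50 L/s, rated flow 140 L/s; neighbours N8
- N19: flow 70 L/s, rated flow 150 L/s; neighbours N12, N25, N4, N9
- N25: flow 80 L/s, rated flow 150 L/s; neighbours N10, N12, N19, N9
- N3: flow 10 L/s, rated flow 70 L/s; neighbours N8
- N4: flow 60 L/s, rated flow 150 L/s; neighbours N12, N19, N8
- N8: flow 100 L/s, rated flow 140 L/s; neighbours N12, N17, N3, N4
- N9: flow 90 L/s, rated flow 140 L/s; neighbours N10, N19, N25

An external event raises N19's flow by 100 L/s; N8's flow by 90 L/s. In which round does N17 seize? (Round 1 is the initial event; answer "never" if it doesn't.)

Round 1 — N19 at 170 > 150; N8 at 190 > 140. N19, N8 seize.
  N19 sheds 170 L/s to N12, N25, N4, N9: 42 each (2 lost).
    N12: 20+42 = 62 ≤ 90
    N25: 80+42 = 122 ≤ 150
    N4: 60+42 = 102 ≤ 150
    N9: 90+42 = 132 ≤ 140
  N8 sheds 190 L/s to N12, N17, N3, N4: 47 each (2 lost).
    N12: 62+47 = 109 > 90
    N17: 50+47 = 97 ≤ 140
    N3: 10+47 = 57 ≤ 70
    N4: 102+47 = 149 ≤ 150
Round 2 — N12 seizes.
  N12 sheds 109 L/s to N10, N15, N25, N4: 27 each (1 lost).
    N10: 30+27 = 57 ≤ 60
    N15: 90+27 = 117 > 110
    N25: 122+27 = 149 ≤ 150
    N4: 149+27 = 176 > 150
Round 3 — N15, N4 seize.
  N15 sheds 117 L/s to N10: 117 each.
    N10: 57+117 = 174 > 60
  N4 sheds 176 L/s: no online neighbours, lost.
Round 4 — N10 seizes.
  N10 sheds 174 L/s to N25, N9: 87 each.
    N25: 149+87 = 236 > 150
    N9: 132+87 = 219 > 140
Round 5 — N25, N9 seize.
  N25 sheds 236 L/s: no online neighbours, lost.
  N9 sheds 219 L/s: no online neighbours, lost.
No further seizures.

never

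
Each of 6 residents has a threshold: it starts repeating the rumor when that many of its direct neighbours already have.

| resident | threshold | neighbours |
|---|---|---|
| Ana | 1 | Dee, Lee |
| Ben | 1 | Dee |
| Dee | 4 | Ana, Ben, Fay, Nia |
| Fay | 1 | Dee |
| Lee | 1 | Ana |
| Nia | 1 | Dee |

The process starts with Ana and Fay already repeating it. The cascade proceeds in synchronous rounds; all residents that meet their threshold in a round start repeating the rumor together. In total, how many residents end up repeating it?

3

Round 1 — Ana, Fay start repeating the rumor (initial).
Round 2 — checking thresholds:
  Dee: 2 of 4 neighbours < 4, below threshold.
  Lee: 1 of 1 neighbours ≥ 1, starts repeating the rumor.
Round 3 — no new spreads; cascade stops.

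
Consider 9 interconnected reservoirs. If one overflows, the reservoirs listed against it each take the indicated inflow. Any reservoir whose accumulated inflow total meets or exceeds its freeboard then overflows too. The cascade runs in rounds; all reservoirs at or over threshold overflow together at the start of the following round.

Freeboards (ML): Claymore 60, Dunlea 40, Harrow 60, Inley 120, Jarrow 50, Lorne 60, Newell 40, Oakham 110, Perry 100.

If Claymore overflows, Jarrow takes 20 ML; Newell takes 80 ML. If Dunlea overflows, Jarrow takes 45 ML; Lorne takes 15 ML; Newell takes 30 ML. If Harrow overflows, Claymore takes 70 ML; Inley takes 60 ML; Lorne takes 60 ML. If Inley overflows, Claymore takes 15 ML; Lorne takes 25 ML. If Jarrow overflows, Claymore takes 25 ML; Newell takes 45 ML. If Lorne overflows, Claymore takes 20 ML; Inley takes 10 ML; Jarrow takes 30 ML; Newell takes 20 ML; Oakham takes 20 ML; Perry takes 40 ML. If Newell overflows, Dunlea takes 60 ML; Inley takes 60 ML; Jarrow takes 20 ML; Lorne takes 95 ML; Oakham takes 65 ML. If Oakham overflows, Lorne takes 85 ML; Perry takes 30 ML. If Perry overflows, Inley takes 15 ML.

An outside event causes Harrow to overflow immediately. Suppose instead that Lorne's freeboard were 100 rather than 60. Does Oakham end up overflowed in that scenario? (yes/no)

no

With Lorne's freeboard at 100:
Round 1 — Harrow overflows (initial).
  Claymore: +70 → 70 ≥ 60
  Inley: +60 → 60 < 120
  Lorne: +60 → 60 < 100
Round 2 — Claymore overflows.
  Jarrow: +20 → 20 < 50
  Newell: +80 → 80 ≥ 40
Round 3 — Newell overflows.
  Dunlea: +60 → 60 ≥ 40
  Inley: +60 → 120 ≥ 120
  Jarrow: +20 → 40 < 50
  Lorne: +95 → 155 ≥ 100
  Oakham: +65 → 65 < 110
Round 4 — Dunlea, Inley, Lorne overflow.
  Jarrow: +45+30 → 115 ≥ 50
  Oakham: +20 → 85 < 110
  Perry: +40 → 40 < 100
Round 5 — Jarrow overflows.
No further overflows.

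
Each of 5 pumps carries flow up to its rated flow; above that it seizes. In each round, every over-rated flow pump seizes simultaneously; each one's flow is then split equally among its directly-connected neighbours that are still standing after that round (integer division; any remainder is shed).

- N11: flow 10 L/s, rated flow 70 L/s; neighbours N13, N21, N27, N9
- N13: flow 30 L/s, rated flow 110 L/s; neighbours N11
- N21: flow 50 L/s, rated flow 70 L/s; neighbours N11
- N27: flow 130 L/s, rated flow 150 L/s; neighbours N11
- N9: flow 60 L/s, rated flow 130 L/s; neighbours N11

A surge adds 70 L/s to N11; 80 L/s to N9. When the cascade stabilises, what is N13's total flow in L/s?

Round 1 — N11 at 80 > 70; N9 at 140 > 130. N11, N9 seize.
  N11 sheds 80 L/s to N13, N21, N27: 26 each (2 lost).
    N13: 30+26 = 56 ≤ 110
    N21: 50+26 = 76 > 70
    N27: 130+26 = 156 > 150
  N9 sheds 140 L/s: no online neighbours, lost.
Round 2 — N21, N27 seize.
  N21 sheds 76 L/s: no online neighbours, lost.
  N27 sheds 156 L/s: no online neighbours, lost.
No further seizures.

56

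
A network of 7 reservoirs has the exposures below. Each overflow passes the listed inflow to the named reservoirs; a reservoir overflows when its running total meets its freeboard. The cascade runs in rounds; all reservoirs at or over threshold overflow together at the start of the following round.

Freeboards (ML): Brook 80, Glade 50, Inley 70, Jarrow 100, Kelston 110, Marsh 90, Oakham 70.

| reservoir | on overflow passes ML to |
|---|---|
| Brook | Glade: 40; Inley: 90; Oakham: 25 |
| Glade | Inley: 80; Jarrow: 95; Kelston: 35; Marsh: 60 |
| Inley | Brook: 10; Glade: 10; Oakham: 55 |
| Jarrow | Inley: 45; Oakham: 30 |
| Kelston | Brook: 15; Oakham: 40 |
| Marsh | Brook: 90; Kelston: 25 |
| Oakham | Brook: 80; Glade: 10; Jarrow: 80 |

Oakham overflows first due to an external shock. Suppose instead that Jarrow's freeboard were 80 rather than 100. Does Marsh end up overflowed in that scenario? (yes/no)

With Jarrow's freeboard at 80:
Round 1 — Oakham overflows (initial).
  Brook: +80 → 80 ≥ 80
  Glade: +10 → 10 < 50
  Jarrow: +80 → 80 ≥ 80
Round 2 — Brook, Jarrow overflow.
  Glade: +40 → 50 ≥ 50
  Inley: +90+45 → 135 ≥ 70
Round 3 — Glade, Inley overflow.
  Kelston: +35 → 35 < 110
  Marsh: +60 → 60 < 90
No further overflows.

no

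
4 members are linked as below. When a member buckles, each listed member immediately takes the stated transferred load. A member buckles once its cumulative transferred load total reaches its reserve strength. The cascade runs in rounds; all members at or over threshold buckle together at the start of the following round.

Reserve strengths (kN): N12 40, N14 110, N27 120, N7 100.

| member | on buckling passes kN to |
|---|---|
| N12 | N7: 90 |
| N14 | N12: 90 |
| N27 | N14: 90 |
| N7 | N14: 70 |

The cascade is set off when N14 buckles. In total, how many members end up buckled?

2

Round 1 — N14 buckles (initial).
  N12: +90 → 90 ≥ 40
Round 2 — N12 buckles.
  N7: +90 → 90 < 100
No further bucklings.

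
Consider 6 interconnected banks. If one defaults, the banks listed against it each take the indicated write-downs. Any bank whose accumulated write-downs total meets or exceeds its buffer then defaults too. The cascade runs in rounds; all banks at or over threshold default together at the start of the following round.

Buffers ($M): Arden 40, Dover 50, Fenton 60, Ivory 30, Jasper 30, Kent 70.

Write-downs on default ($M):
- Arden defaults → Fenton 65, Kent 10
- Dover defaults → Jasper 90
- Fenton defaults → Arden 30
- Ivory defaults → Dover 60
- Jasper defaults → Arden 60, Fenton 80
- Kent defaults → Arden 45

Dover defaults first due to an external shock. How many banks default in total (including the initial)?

4

Round 1 — Dover defaults (initial).
  Jasper: +90 → 90 ≥ 30
Round 2 — Jasper defaults.
  Arden: +60 → 60 ≥ 40
  Fenton: +80 → 80 ≥ 60
Round 3 — Arden, Fenton default.
  Kent: +10 → 10 < 70
No further defaults.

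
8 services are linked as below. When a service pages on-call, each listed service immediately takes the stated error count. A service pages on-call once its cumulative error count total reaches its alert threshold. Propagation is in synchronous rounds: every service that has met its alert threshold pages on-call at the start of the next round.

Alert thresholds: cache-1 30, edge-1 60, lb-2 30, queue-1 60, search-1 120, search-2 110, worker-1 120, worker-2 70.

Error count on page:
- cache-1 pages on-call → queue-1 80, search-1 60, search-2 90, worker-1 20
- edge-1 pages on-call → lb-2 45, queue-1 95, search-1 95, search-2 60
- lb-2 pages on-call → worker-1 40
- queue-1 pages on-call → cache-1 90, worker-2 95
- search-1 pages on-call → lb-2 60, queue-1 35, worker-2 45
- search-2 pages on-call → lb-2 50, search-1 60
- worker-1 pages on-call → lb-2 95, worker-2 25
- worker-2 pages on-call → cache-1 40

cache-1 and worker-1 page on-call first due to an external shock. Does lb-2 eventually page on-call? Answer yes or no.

yes

Round 1 — cache-1, worker-1 page on-call (initial).
  lb-2: +95 → 95 ≥ 30
  queue-1: +80 → 80 ≥ 60
  search-1: +60 → 60 < 120
  search-2: +90 → 90 < 110
  worker-2: +25 → 25 < 70
Round 2 — lb-2, queue-1 page on-call.
  worker-2: +95 → 120 ≥ 70
Round 3 — worker-2 pages on-call.
No further pages.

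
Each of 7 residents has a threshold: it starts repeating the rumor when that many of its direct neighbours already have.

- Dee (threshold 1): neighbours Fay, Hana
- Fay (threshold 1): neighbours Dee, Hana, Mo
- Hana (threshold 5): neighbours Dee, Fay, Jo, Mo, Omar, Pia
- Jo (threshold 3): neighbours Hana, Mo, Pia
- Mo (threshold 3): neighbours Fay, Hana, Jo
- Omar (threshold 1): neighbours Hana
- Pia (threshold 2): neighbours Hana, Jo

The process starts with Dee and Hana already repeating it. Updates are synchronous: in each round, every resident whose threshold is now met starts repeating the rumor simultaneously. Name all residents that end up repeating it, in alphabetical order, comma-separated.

Round 1 — Dee, Hana start repeating the rumor (initial).
Round 2 — checking thresholds:
  Fay: 2 of 3 neighbours ≥ 1, starts repeating the rumor.
  Jo: 1 of 3 neighbours < 3, below threshold.
  Mo: 1 of 3 neighbours < 3, below threshold.
  Omar: 1 of 1 neighbours ≥ 1, starts repeating the rumor.
  Pia: 1 of 2 neighbours < 2, below threshold.
Round 3 — no new spreads; cascade stops.

Dee, Fay, Hana, Omar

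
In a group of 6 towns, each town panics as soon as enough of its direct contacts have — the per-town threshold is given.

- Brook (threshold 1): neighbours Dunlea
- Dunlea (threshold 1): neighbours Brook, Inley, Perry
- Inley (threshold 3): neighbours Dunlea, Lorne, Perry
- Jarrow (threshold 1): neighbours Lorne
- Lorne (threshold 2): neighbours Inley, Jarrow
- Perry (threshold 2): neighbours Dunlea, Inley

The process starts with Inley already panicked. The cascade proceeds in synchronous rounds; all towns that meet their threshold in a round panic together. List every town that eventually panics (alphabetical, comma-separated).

Brook, Dunlea, Inley, Perry

Round 1 — Inley panics (initial).
Round 2 — checking thresholds:
  Dunlea: 1 of 3 neighbours ≥ 1, panics.
  Lorne: 1 of 2 neighbours < 2, holds.
  Perry: 1 of 2 neighbours < 2, holds.
Round 3 — checking thresholds:
  Brook: 1 of 1 neighbours ≥ 1, panics.
  Lorne: 1 of 2 neighbours < 2, holds.
  Perry: 2 of 2 neighbours ≥ 2, panics.
Round 4 — no new panics; cascade stops.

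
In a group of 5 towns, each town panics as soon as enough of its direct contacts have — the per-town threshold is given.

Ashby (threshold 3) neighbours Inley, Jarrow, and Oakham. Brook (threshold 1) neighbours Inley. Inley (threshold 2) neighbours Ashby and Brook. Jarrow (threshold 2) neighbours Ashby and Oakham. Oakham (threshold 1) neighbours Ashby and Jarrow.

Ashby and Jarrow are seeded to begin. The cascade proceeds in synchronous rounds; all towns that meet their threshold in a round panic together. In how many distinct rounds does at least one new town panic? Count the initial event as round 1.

Round 1 — Ashby, Jarrow panic (initial).
Round 2 — checking thresholds:
  Inley: 1 of 2 neighbours < 2, not yet.
  Oakham: 2 of 2 neighbours ≥ 1, panics.
Round 3 — no new panics; cascade stops.

2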